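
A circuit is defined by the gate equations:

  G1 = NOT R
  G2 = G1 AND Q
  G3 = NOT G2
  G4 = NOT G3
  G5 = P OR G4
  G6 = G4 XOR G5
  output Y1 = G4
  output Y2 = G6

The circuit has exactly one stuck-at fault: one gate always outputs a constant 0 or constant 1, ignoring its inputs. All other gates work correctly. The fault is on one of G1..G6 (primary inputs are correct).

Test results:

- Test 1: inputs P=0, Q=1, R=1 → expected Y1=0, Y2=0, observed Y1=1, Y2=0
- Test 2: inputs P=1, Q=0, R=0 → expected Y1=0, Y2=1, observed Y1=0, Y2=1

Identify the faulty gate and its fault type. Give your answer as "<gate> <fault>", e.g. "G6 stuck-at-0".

G1 stuck-at-1

Fault-free values for test 1 (P=0, Q=1, R=1): G1=0, G2=0, G3=1, G4=0, G5=0, G6=0, giving Y1=0, Y2=0. Observed Y1=1, Y2=0.
Test 1: faults giving observed Y1=1, Y2=0 are {G1 stuck-at-1, G2 stuck-at-1, G3 stuck-at-0, G4 stuck-at-1}.
Test 2 (P=1, Q=0, R=0): fault-free G1=1, G2=0, G3=1, G4=0, G5=1, G6=1 → Y1=0, Y2=1; observed Y1=0, Y2=1. Eliminates G2 stuck-at-1, G3 stuck-at-0, G4 stuck-at-1.
Only G1 stuck-at-1 is consistent with every test.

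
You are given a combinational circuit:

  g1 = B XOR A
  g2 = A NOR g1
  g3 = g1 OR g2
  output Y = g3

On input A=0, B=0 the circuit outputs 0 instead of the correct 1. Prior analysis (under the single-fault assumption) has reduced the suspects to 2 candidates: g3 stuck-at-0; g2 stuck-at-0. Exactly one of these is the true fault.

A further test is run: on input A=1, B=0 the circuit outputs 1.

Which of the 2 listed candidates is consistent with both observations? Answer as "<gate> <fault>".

Evaluate each candidate on input A=1, B=0:
  g3 stuck-at-0: g1=1, g2=0, g3=0 [stuck-at-0] → 0 — eliminated
  g2 stuck-at-0: g1=1, g2=0 [stuck-at-0], g3=1 → 1 — matches
Only g2 stuck-at-0 reproduces the observed 1.

g2 stuck-at-0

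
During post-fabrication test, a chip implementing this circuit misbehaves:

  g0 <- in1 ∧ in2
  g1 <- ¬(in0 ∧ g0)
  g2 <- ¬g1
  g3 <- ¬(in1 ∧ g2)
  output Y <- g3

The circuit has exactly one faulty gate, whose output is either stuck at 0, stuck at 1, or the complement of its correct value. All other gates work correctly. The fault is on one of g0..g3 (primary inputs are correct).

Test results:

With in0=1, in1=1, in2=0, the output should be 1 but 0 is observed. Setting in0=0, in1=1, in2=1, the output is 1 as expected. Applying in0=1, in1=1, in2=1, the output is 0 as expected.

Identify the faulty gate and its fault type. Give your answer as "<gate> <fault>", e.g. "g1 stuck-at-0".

g0 stuck-at-1

Fault-free values for test 1 (in0=1, in1=1, in2=0): g0=0, g1=1, g2=0, g3=1, giving Y=1. Observed 0.
Test 1: faults giving observed 0 are {g0 stuck-at-1, g0 inverted output, g1 stuck-at-0, g1 inverted output, g2 stuck-at-1, g2 inverted output, g3 stuck-at-0, g3 inverted output}.
Test 2 (in0=0, in1=1, in2=1): fault-free g0=1, g1=1, g2=0, g3=1 → 1; observed 1. Eliminates g1 stuck-at-0, g1 inverted output, g2 stuck-at-1, g2 inverted output, g3 stuck-at-0, g3 inverted output.
Test 3 (in0=1, in1=1, in2=1): fault-free g0=1, g1=0, g2=1, g3=0 → 0; observed 0. Eliminates g0 inverted output.
Only g0 stuck-at-1 is consistent with every test.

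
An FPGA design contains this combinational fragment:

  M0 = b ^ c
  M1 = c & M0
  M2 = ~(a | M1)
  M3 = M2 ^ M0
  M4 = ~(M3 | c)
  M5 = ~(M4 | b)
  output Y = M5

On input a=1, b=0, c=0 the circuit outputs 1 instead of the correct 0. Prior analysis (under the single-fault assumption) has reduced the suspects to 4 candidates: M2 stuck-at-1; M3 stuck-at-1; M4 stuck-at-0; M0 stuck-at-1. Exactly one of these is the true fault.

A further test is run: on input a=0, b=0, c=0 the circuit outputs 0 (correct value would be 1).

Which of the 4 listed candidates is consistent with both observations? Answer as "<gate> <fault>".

Evaluate each candidate on input a=0, b=0, c=0:
  M2 stuck-at-1: M0=0, M1=0, M2=1 [stuck-at-1], M3=1, M4=0, M5=1 → 1 — eliminated
  M3 stuck-at-1: M0=0, M1=0, M2=1, M3=1 [stuck-at-1], M4=0, M5=1 → 1 — eliminated
  M4 stuck-at-0: M0=0, M1=0, M2=1, M3=1, M4=0 [stuck-at-0], M5=1 → 1 — eliminated
  M0 stuck-at-1: M0=1 [stuck-at-1], M1=0, M2=1, M3=0, M4=1, M5=0 → 0 — matches
Only M0 stuck-at-1 reproduces the observed 0.

M0 stuck-at-1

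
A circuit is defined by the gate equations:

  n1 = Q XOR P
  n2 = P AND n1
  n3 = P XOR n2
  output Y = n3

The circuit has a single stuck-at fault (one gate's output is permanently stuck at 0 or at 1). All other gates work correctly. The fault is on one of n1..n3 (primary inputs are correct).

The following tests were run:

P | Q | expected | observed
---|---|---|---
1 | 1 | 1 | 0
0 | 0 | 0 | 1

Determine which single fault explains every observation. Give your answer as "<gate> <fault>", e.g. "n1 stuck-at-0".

Fault-free values for test 1 (P=1, Q=1): n1=0, n2=0, n3=1, giving Y=1. Observed 0.
Test 1: faults giving observed 0 are {n1 stuck-at-1, n2 stuck-at-1, n3 stuck-at-0}.
Test 2 (P=0, Q=0): fault-free n1=0, n2=0, n3=0 → 0; observed 1. Eliminates n1 stuck-at-1, n3 stuck-at-0.
Only n2 stuck-at-1 is consistent with every test.

n2 stuck-at-1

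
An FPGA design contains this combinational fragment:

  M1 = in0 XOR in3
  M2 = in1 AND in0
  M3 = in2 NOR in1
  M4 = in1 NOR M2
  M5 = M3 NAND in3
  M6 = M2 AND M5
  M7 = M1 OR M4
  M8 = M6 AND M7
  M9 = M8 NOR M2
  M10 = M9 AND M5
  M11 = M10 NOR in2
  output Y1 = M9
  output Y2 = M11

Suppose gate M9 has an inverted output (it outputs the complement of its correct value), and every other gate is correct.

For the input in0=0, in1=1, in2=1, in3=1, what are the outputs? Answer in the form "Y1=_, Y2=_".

Propagate with M9 forced: M1=1, M2=0, M3=0, M4=0, M5=1, M6=0, M7=1, M8=0, M9=0 [inverted output], M10=0, M11=0.
So the outputs are Y1=0, Y2=0. (Without the fault they would be Y1=1, Y2=0.)

Y1=0, Y2=0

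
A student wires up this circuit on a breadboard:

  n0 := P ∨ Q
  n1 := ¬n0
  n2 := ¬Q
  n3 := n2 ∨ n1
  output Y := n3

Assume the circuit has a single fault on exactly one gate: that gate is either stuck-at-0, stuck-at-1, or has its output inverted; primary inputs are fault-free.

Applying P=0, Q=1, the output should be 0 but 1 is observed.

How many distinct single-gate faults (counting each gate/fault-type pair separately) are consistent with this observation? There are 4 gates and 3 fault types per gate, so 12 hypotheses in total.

8

Fault-free: n0=1, n1=0, n2=0, n3=0 → 0. Observed 1.
  n0 stuck-at-0: output 1 ✓
  n0 stuck-at-1: output 0 ✗
  n0 inverted output: output 1 ✓
  n1 stuck-at-0: output 0 ✗
  n1 stuck-at-1: output 1 ✓
  n1 inverted output: output 1 ✓
  n2 stuck-at-0: output 0 ✗
  n2 stuck-at-1: output 1 ✓
  n2 inverted output: output 1 ✓
  n3 stuck-at-0: output 0 ✗
  n3 stuck-at-1: output 1 ✓
  n3 inverted output: output 1 ✓
Consistent faults: {n0 stuck-at-0, n0 inverted output, n1 stuck-at-1, n1 inverted output, n2 stuck-at-1, n2 inverted output, n3 stuck-at-1, n3 inverted output} — 8 in all.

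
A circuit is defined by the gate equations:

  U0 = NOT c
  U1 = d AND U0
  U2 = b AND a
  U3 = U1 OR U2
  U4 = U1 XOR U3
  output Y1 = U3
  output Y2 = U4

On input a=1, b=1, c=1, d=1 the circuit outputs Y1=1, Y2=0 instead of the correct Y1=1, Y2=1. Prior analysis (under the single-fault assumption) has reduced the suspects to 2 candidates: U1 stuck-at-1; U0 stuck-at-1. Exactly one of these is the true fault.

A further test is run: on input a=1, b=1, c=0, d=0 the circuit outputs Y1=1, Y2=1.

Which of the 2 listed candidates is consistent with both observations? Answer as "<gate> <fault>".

U0 stuck-at-1

Evaluate each candidate on input a=1, b=1, c=0, d=0:
  U1 stuck-at-1: U0=1, U1=1 [stuck-at-1], U2=1, U3=1, U4=0 → Y1=1, Y2=0 — eliminated
  U0 stuck-at-1: U0=1 [stuck-at-1], U1=0, U2=1, U3=1, U4=1 → Y1=1, Y2=1 — matches
Only U0 stuck-at-1 reproduces the observed Y1=1, Y2=1.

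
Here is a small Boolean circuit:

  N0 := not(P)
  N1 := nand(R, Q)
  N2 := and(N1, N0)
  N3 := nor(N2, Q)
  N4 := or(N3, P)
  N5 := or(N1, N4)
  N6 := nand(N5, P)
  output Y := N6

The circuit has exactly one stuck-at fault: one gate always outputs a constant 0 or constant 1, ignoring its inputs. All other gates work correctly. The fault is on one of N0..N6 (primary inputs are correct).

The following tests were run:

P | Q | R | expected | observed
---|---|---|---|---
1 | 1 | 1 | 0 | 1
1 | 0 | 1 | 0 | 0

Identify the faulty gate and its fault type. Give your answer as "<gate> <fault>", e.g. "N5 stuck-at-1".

Fault-free values for test 1 (P=1, Q=1, R=1): N0=0, N1=0, N2=0, N3=0, N4=1, N5=1, N6=0, giving Y=0. Observed 1.
Test 1: faults giving observed 1 are {N4 stuck-at-0, N5 stuck-at-0, N6 stuck-at-1}.
Test 2 (P=1, Q=0, R=1): fault-free N0=0, N1=1, N2=0, N3=1, N4=1, N5=1, N6=0 → 0; observed 0. Eliminates N5 stuck-at-0, N6 stuck-at-1.
Only N4 stuck-at-0 is consistent with every test.

N4 stuck-at-0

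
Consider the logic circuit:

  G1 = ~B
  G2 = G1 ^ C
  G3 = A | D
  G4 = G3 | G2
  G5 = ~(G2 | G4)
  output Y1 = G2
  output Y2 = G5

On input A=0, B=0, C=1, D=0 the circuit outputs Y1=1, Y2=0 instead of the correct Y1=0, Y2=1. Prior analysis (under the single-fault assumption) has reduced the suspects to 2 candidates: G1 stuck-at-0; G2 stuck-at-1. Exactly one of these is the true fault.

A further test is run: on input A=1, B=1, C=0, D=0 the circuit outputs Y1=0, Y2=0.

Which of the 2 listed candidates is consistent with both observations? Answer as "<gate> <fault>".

Evaluate each candidate on input A=1, B=1, C=0, D=0:
  G1 stuck-at-0: G1=0 [stuck-at-0], G2=0, G3=1, G4=1, G5=0 → Y1=0, Y2=0 — matches
  G2 stuck-at-1: G1=0, G2=1 [stuck-at-1], G3=1, G4=1, G5=0 → Y1=1, Y2=0 — eliminated
Only G1 stuck-at-0 reproduces the observed Y1=0, Y2=0.

G1 stuck-at-0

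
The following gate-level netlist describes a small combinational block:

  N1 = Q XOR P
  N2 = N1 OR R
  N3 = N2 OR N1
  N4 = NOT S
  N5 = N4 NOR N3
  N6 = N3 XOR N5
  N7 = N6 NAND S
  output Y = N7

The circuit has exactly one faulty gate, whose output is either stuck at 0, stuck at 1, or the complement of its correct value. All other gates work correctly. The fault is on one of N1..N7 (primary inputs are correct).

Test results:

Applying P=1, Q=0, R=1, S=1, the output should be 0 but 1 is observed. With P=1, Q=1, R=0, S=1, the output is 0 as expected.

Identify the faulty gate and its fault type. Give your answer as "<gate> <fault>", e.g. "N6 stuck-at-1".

N5 stuck-at-1

Fault-free values for test 1 (P=1, Q=0, R=1, S=1): N1=1, N2=1, N3=1, N4=0, N5=0, N6=1, N7=0, giving Y=0. Observed 1.
Test 1: faults giving observed 1 are {N5 stuck-at-1, N5 inverted output, N6 stuck-at-0, N6 inverted output, N7 stuck-at-1, N7 inverted output}.
Test 2 (P=1, Q=1, R=0, S=1): fault-free N1=0, N2=0, N3=0, N4=0, N5=1, N6=1, N7=0 → 0; observed 0. Eliminates N5 inverted output, N6 stuck-at-0, N6 inverted output, N7 stuck-at-1, N7 inverted output.
Only N5 stuck-at-1 is consistent with every test.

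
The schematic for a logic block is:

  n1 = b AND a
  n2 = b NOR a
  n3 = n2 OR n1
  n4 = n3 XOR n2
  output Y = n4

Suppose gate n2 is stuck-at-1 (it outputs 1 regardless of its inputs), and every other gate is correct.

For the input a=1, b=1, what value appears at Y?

0

Propagate with n2 forced: n1=1, n2=1 [stuck-at-1], n3=1, n4=0.
So Y = 0. (Without the fault it would be 1.)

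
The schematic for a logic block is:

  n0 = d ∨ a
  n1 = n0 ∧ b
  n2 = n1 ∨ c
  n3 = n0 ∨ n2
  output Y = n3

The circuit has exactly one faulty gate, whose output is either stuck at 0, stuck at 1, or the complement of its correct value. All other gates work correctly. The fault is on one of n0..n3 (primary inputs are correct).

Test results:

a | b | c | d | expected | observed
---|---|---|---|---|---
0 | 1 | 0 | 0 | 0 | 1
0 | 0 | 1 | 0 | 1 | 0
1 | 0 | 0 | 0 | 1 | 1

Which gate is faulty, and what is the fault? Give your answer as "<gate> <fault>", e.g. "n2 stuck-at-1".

n2 inverted output

Fault-free values for test 1 (a=0, b=1, c=0, d=0): n0=0, n1=0, n2=0, n3=0, giving Y=0. Observed 1.
Test 1: faults giving observed 1 are {n0 stuck-at-1, n0 inverted output, n1 stuck-at-1, n1 inverted output, n2 stuck-at-1, n2 inverted output, n3 stuck-at-1, n3 inverted output}.
Test 2 (a=0, b=0, c=1, d=0): fault-free n0=0, n1=0, n2=1, n3=1 → 1; observed 0. Eliminates n0 stuck-at-1, n0 inverted output, n1 stuck-at-1, n1 inverted output, n2 stuck-at-1, n3 stuck-at-1.
Test 3 (a=1, b=0, c=0, d=0): fault-free n0=1, n1=0, n2=0, n3=1 → 1; observed 1. Eliminates n3 inverted output.
Only n2 inverted output is consistent with every test.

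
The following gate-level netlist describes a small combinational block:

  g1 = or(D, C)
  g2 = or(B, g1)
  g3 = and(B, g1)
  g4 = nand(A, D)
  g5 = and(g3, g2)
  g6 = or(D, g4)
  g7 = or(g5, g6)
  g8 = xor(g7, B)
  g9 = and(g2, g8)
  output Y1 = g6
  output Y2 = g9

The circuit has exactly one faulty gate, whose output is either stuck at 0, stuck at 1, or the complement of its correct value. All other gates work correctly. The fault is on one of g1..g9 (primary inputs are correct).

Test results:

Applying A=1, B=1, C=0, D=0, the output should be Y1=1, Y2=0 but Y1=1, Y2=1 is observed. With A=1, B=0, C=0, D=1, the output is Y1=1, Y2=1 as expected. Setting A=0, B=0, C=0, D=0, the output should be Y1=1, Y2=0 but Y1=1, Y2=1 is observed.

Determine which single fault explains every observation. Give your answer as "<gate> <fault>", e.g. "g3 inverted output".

g9 stuck-at-1

Fault-free values for test 1 (A=1, B=1, C=0, D=0): g1=0, g2=1, g3=0, g4=1, g5=0, g6=1, g7=1, g8=0, g9=0, giving Y1=1, Y2=0. Observed Y1=1, Y2=1.
Test 1: faults giving observed Y1=1, Y2=1 are {g7 stuck-at-0, g7 inverted output, g8 stuck-at-1, g8 inverted output, g9 stuck-at-1, g9 inverted output}.
Test 2 (A=1, B=0, C=0, D=1): fault-free g1=1, g2=1, g3=0, g4=0, g5=0, g6=1, g7=1, g8=1, g9=1 → Y1=1, Y2=1; observed Y1=1, Y2=1. Eliminates g7 stuck-at-0, g7 inverted output, g8 inverted output, g9 inverted output.
Test 3 (A=0, B=0, C=0, D=0): fault-free g1=0, g2=0, g3=0, g4=1, g5=0, g6=1, g7=1, g8=1, g9=0 → Y1=1, Y2=0; observed Y1=1, Y2=1. Eliminates g8 stuck-at-1.
Only g9 stuck-at-1 is consistent with every test.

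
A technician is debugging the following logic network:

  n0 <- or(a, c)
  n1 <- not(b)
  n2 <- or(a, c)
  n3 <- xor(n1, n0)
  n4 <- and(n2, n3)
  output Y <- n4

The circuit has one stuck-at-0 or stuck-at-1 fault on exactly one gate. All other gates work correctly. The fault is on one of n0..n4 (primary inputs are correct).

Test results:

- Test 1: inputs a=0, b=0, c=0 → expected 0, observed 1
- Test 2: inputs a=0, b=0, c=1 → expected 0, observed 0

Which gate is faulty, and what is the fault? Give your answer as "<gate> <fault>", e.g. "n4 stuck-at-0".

Fault-free values for test 1 (a=0, b=0, c=0): n0=0, n1=1, n2=0, n3=1, n4=0, giving Y=0. Observed 1.
Test 1: faults giving observed 1 are {n2 stuck-at-1, n4 stuck-at-1}.
Test 2 (a=0, b=0, c=1): fault-free n0=1, n1=1, n2=1, n3=0, n4=0 → 0; observed 0. Eliminates n4 stuck-at-1.
Only n2 stuck-at-1 is consistent with every test.

n2 stuck-at-1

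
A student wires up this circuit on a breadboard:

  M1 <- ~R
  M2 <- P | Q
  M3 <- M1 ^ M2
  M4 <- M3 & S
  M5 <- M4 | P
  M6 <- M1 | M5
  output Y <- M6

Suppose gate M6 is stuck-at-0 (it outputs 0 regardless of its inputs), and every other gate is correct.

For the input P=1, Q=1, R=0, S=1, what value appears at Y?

Propagate with M6 forced: M1=1, M2=1, M3=0, M4=0, M5=1, M6=0 [stuck-at-0].
So Y = 0. (Without the fault it would be 1.)

0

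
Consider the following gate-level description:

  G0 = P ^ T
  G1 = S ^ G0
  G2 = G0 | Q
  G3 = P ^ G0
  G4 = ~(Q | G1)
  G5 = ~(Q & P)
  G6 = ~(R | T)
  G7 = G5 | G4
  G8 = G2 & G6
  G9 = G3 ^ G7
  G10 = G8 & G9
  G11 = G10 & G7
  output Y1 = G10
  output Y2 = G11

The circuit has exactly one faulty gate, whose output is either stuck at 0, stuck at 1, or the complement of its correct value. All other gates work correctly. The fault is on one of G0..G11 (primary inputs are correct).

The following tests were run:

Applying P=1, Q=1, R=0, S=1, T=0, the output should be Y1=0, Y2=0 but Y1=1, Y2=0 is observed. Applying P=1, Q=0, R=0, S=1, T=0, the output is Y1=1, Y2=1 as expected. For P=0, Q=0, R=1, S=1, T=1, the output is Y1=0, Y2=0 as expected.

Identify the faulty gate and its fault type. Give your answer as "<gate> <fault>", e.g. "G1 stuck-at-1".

G9 stuck-at-1

Fault-free values for test 1 (P=1, Q=1, R=0, S=1, T=0): G0=1, G1=0, G2=1, G3=0, G4=0, G5=0, G6=1, G7=0, G8=1, G9=0, G10=0, G11=0, giving Y1=0, Y2=0. Observed Y1=1, Y2=0.
Test 1: faults giving observed Y1=1, Y2=0 are {G0 stuck-at-0, G0 inverted output, G3 stuck-at-1, G3 inverted output, G9 stuck-at-1, G9 inverted output, G10 stuck-at-1, G10 inverted output}.
Test 2 (P=1, Q=0, R=0, S=1, T=0): fault-free G0=1, G1=0, G2=1, G3=0, G4=1, G5=1, G6=1, G7=1, G8=1, G9=1, G10=1, G11=1 → Y1=1, Y2=1; observed Y1=1, Y2=1. Eliminates G0 stuck-at-0, G0 inverted output, G3 stuck-at-1, G3 inverted output, G9 inverted output, G10 inverted output.
Test 3 (P=0, Q=0, R=1, S=1, T=1): fault-free G0=1, G1=0, G2=1, G3=1, G4=1, G5=1, G6=0, G7=1, G8=0, G9=0, G10=0, G11=0 → Y1=0, Y2=0; observed Y1=0, Y2=0. Eliminates G10 stuck-at-1.
Only G9 stuck-at-1 is consistent with every test.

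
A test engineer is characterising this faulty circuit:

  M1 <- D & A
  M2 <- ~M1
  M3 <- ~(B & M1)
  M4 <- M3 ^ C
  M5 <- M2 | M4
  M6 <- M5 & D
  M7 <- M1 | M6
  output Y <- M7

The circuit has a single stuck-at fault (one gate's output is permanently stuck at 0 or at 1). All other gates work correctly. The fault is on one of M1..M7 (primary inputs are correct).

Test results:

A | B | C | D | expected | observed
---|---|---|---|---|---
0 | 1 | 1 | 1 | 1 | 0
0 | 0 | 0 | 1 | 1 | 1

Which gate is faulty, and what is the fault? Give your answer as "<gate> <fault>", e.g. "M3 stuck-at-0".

Fault-free values for test 1 (A=0, B=1, C=1, D=1): M1=0, M2=1, M3=1, M4=0, M5=1, M6=1, M7=1, giving Y=1. Observed 0.
Test 1: faults giving observed 0 are {M2 stuck-at-0, M5 stuck-at-0, M6 stuck-at-0, M7 stuck-at-0}.
Test 2 (A=0, B=0, C=0, D=1): fault-free M1=0, M2=1, M3=1, M4=1, M5=1, M6=1, M7=1 → 1; observed 1. Eliminates M5 stuck-at-0, M6 stuck-at-0, M7 stuck-at-0.
Only M2 stuck-at-0 is consistent with every test.

M2 stuck-at-0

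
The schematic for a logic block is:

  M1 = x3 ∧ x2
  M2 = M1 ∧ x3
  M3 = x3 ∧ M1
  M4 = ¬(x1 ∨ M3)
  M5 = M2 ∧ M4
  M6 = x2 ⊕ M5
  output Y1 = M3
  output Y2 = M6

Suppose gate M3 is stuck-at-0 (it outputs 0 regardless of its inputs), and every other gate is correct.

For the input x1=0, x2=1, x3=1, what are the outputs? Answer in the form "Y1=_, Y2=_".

Y1=0, Y2=0

Propagate with M3 forced: M1=1, M2=1, M3=0 [stuck-at-0], M4=1, M5=1, M6=0.
So the outputs are Y1=0, Y2=0. (Without the fault they would be Y1=1, Y2=1.)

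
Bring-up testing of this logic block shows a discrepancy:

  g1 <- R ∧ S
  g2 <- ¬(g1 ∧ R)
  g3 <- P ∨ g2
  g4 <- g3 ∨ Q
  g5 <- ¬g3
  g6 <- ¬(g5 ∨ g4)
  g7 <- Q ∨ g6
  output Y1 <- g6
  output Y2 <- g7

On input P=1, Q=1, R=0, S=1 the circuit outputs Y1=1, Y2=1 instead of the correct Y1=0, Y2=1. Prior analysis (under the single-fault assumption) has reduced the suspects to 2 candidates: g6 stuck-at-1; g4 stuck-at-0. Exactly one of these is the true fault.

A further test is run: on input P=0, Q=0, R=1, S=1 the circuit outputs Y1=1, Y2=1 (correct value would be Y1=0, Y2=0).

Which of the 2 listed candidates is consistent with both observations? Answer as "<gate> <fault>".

g6 stuck-at-1

Evaluate each candidate on input P=0, Q=0, R=1, S=1:
  g6 stuck-at-1: g1=1, g2=0, g3=0, g4=0, g5=1, g6=1 [stuck-at-1], g7=1 → Y1=1, Y2=1 — matches
  g4 stuck-at-0: g1=1, g2=0, g3=0, g4=0 [stuck-at-0], g5=1, g6=0, g7=0 → Y1=0, Y2=0 — eliminated
Only g6 stuck-at-1 reproduces the observed Y1=1, Y2=1.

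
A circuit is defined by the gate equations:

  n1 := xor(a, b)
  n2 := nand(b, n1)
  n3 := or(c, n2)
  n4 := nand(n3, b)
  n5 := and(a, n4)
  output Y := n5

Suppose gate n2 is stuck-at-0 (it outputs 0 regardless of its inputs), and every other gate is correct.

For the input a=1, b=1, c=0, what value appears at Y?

1

Propagate with n2 forced: n1=0, n2=0 [stuck-at-0], n3=0, n4=1, n5=1.
So Y = 1. (Without the fault it would be 0.)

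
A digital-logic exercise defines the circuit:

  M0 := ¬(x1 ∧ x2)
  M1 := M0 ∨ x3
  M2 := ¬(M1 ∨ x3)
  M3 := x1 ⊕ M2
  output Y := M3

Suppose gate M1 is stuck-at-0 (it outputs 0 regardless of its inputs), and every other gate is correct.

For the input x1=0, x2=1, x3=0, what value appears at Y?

1

Propagate with M1 forced: M0=1, M1=0 [stuck-at-0], M2=1, M3=1.
So Y = 1. (Without the fault it would be 0.)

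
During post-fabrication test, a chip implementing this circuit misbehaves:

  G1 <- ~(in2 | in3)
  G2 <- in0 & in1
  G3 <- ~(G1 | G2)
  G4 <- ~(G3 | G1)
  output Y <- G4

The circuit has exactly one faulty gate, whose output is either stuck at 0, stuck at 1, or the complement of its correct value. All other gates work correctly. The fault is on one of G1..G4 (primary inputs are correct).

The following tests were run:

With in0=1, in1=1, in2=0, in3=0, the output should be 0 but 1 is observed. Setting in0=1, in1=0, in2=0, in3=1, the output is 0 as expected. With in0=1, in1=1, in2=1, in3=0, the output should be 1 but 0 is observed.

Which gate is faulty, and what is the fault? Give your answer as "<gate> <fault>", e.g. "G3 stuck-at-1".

Fault-free values for test 1 (in0=1, in1=1, in2=0, in3=0): G1=1, G2=1, G3=0, G4=0, giving Y=0. Observed 1.
Test 1: faults giving observed 1 are {G1 stuck-at-0, G1 inverted output, G4 stuck-at-1, G4 inverted output}.
Test 2 (in0=1, in1=0, in2=0, in3=1): fault-free G1=0, G2=0, G3=1, G4=0 → 0; observed 0. Eliminates G4 stuck-at-1, G4 inverted output.
Test 3 (in0=1, in1=1, in2=1, in3=0): fault-free G1=0, G2=1, G3=0, G4=1 → 1; observed 0. Eliminates G1 stuck-at-0.
Only G1 inverted output is consistent with every test.

G1 inverted output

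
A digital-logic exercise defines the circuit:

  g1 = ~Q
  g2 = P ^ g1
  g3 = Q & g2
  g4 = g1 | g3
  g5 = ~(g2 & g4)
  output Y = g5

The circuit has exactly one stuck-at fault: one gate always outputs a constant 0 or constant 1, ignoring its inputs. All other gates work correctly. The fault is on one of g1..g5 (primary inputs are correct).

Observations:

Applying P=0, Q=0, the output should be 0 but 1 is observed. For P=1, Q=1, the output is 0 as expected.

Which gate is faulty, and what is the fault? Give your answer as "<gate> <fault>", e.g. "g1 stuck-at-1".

Fault-free values for test 1 (P=0, Q=0): g1=1, g2=1, g3=0, g4=1, g5=0, giving Y=0. Observed 1.
Test 1: faults giving observed 1 are {g1 stuck-at-0, g2 stuck-at-0, g4 stuck-at-0, g5 stuck-at-1}.
Test 2 (P=1, Q=1): fault-free g1=0, g2=1, g3=1, g4=1, g5=0 → 0; observed 0. Eliminates g2 stuck-at-0, g4 stuck-at-0, g5 stuck-at-1.
Only g1 stuck-at-0 is consistent with every test.

g1 stuck-at-0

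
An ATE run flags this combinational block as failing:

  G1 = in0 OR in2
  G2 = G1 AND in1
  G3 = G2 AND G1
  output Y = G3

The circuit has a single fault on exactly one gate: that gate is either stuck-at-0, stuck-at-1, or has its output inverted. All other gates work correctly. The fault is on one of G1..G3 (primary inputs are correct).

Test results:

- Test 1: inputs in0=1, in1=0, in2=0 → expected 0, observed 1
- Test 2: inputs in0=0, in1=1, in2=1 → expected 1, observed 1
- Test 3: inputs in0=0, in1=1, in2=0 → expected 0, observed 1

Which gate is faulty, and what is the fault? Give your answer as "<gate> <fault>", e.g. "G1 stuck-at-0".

G3 stuck-at-1

Fault-free values for test 1 (in0=1, in1=0, in2=0): G1=1, G2=0, G3=0, giving Y=0. Observed 1.
Test 1: faults giving observed 1 are {G2 stuck-at-1, G2 inverted output, G3 stuck-at-1, G3 inverted output}.
Test 2 (in0=0, in1=1, in2=1): fault-free G1=1, G2=1, G3=1 → 1; observed 1. Eliminates G2 inverted output, G3 inverted output.
Test 3 (in0=0, in1=1, in2=0): fault-free G1=0, G2=0, G3=0 → 0; observed 1. Eliminates G2 stuck-at-1.
Only G3 stuck-at-1 is consistent with every test.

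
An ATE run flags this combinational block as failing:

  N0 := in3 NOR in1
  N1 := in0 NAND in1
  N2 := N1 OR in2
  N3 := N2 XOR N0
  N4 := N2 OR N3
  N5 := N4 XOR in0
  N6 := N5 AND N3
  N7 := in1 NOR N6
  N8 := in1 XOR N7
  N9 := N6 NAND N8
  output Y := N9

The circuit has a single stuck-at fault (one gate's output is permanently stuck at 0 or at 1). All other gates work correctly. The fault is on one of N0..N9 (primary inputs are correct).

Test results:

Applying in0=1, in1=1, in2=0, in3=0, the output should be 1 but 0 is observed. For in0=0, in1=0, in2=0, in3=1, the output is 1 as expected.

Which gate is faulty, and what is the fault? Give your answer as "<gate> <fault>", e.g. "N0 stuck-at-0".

N6 stuck-at-1

Fault-free values for test 1 (in0=1, in1=1, in2=0, in3=0): N0=0, N1=0, N2=0, N3=0, N4=0, N5=1, N6=0, N7=0, N8=1, N9=1, giving Y=1. Observed 0.
Test 1: faults giving observed 0 are {N6 stuck-at-1, N9 stuck-at-0}.
Test 2 (in0=0, in1=0, in2=0, in3=1): fault-free N0=0, N1=1, N2=1, N3=1, N4=1, N5=1, N6=1, N7=0, N8=0, N9=1 → 1; observed 1. Eliminates N9 stuck-at-0.
Only N6 stuck-at-1 is consistent with every test.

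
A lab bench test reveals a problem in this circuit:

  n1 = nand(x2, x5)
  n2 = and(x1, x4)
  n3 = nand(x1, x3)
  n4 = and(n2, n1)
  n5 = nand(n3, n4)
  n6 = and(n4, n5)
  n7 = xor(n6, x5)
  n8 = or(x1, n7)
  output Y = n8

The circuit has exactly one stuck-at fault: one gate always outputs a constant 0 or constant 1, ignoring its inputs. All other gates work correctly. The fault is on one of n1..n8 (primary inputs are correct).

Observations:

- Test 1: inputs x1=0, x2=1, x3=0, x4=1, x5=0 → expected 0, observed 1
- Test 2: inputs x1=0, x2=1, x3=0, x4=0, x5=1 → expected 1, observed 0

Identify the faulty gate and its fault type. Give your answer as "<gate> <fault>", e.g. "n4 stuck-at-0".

Fault-free values for test 1 (x1=0, x2=1, x3=0, x4=1, x5=0): n1=1, n2=0, n3=1, n4=0, n5=1, n6=0, n7=0, n8=0, giving Y=0. Observed 1.
Test 1: faults giving observed 1 are {n6 stuck-at-1, n7 stuck-at-1, n8 stuck-at-1}.
Test 2 (x1=0, x2=1, x3=0, x4=0, x5=1): fault-free n1=0, n2=0, n3=1, n4=0, n5=1, n6=0, n7=1, n8=1 → 1; observed 0. Eliminates n7 stuck-at-1, n8 stuck-at-1.
Only n6 stuck-at-1 is consistent with every test.

n6 stuck-at-1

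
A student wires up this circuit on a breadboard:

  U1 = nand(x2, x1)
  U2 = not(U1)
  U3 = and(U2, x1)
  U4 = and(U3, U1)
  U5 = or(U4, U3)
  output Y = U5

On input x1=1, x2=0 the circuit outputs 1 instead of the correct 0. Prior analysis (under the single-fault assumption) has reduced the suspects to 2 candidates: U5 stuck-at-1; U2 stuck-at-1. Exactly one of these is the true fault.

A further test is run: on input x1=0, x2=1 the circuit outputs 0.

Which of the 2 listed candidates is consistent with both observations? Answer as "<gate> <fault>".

Evaluate each candidate on input x1=0, x2=1:
  U5 stuck-at-1: U1=1, U2=0, U3=0, U4=0, U5=1 [stuck-at-1] → 1 — eliminated
  U2 stuck-at-1: U1=1, U2=1 [stuck-at-1], U3=0, U4=0, U5=0 → 0 — matches
Only U2 stuck-at-1 reproduces the observed 0.

U2 stuck-at-1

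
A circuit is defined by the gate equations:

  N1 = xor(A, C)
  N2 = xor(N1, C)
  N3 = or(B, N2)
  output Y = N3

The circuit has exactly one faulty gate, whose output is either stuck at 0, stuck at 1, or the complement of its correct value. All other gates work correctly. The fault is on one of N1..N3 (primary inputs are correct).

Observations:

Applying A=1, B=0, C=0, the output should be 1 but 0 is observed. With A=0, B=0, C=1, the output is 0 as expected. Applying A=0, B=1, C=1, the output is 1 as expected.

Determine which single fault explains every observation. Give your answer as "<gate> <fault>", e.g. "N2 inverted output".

N2 stuck-at-0

Fault-free values for test 1 (A=1, B=0, C=0): N1=1, N2=1, N3=1, giving Y=1. Observed 0.
Test 1: faults giving observed 0 are {N1 stuck-at-0, N1 inverted output, N2 stuck-at-0, N2 inverted output, N3 stuck-at-0, N3 inverted output}.
Test 2 (A=0, B=0, C=1): fault-free N1=1, N2=0, N3=0 → 0; observed 0. Eliminates N1 stuck-at-0, N1 inverted output, N2 inverted output, N3 inverted output.
Test 3 (A=0, B=1, C=1): fault-free N1=1, N2=0, N3=1 → 1; observed 1. Eliminates N3 stuck-at-0.
Only N2 stuck-at-0 is consistent with every test.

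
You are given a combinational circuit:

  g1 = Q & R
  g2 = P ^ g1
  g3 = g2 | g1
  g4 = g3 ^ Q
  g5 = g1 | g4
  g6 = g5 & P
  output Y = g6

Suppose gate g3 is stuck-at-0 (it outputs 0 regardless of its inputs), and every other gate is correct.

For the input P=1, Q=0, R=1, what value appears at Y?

Propagate with g3 forced: g1=0, g2=1, g3=0 [stuck-at-0], g4=0, g5=0, g6=0.
So Y = 0. (Without the fault it would be 1.)

0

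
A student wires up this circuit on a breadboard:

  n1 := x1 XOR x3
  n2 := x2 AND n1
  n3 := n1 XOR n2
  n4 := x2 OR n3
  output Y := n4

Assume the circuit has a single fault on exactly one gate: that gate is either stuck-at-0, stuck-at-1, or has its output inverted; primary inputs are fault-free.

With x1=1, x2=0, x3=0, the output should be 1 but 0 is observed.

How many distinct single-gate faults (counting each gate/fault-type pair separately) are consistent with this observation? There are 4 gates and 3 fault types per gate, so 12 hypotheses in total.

8

Fault-free: n1=1, n2=0, n3=1, n4=1 → 1. Observed 0.
  n1 stuck-at-0: output 0 ✓
  n1 stuck-at-1: output 1 ✗
  n1 inverted output: output 0 ✓
  n2 stuck-at-0: output 1 ✗
  n2 stuck-at-1: output 0 ✓
  n2 inverted output: output 0 ✓
  n3 stuck-at-0: output 0 ✓
  n3 stuck-at-1: output 1 ✗
  n3 inverted output: output 0 ✓
  n4 stuck-at-0: output 0 ✓
  n4 stuck-at-1: output 1 ✗
  n4 inverted output: output 0 ✓
Consistent faults: {n1 stuck-at-0, n1 inverted output, n2 stuck-at-1, n2 inverted output, n3 stuck-at-0, n3 inverted output, n4 stuck-at-0, n4 inverted output} — 8 in all.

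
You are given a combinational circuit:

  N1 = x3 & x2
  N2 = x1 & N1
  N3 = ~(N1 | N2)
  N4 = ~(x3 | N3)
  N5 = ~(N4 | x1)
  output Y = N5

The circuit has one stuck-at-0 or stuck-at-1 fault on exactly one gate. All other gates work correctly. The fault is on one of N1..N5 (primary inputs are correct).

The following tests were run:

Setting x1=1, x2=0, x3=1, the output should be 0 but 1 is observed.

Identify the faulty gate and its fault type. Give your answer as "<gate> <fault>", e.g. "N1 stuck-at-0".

N5 stuck-at-1

Fault-free values for test 1 (x1=1, x2=0, x3=1): N1=0, N2=0, N3=1, N4=0, N5=0, giving Y=0. Observed 1.
Test 1: faults giving observed 1 are {N5 stuck-at-1}.
Only N5 stuck-at-1 is consistent with every test.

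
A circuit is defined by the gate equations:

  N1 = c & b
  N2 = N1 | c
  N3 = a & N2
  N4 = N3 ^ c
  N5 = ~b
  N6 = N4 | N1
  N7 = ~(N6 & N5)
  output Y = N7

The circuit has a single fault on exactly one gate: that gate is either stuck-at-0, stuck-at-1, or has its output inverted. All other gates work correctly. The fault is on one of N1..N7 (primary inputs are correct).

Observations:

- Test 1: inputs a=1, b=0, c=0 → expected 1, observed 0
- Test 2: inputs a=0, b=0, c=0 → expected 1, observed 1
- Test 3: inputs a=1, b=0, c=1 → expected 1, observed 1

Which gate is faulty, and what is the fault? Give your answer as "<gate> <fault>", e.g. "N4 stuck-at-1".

Fault-free values for test 1 (a=1, b=0, c=0): N1=0, N2=0, N3=0, N4=0, N5=1, N6=0, N7=1, giving Y=1. Observed 0.
Test 1: faults giving observed 0 are {N1 stuck-at-1, N1 inverted output, N2 stuck-at-1, N2 inverted output, N3 stuck-at-1, N3 inverted output, N4 stuck-at-1, N4 inverted output, N6 stuck-at-1, N6 inverted output, N7 stuck-at-0, N7 inverted output}.
Test 2 (a=0, b=0, c=0): fault-free N1=0, N2=0, N3=0, N4=0, N5=1, N6=0, N7=1 → 1; observed 1. Eliminates N1 stuck-at-1, N1 inverted output, N3 stuck-at-1, N3 inverted output, N4 stuck-at-1, N4 inverted output, N6 stuck-at-1, N6 inverted output, N7 stuck-at-0, N7 inverted output.
Test 3 (a=1, b=0, c=1): fault-free N1=0, N2=1, N3=1, N4=0, N5=1, N6=0, N7=1 → 1; observed 1. Eliminates N2 inverted output.
Only N2 stuck-at-1 is consistent with every test.

N2 stuck-at-1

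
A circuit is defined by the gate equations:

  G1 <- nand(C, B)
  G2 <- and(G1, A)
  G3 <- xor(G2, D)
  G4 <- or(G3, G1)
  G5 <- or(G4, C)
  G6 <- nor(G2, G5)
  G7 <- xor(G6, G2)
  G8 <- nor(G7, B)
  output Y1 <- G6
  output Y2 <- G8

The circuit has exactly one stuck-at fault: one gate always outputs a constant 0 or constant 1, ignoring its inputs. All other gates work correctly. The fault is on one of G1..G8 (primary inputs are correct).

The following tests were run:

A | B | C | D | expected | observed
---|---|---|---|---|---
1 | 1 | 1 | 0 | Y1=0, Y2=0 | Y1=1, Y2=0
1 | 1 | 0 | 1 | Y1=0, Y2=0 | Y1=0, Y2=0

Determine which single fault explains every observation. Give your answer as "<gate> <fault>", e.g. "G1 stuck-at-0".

Fault-free values for test 1 (A=1, B=1, C=1, D=0): G1=0, G2=0, G3=0, G4=0, G5=1, G6=0, G7=0, G8=0, giving Y1=0, Y2=0. Observed Y1=1, Y2=0.
Test 1: faults giving observed Y1=1, Y2=0 are {G5 stuck-at-0, G6 stuck-at-1}.
Test 2 (A=1, B=1, C=0, D=1): fault-free G1=1, G2=1, G3=0, G4=1, G5=1, G6=0, G7=1, G8=0 → Y1=0, Y2=0; observed Y1=0, Y2=0. Eliminates G6 stuck-at-1.
Only G5 stuck-at-0 is consistent with every test.

G5 stuck-at-0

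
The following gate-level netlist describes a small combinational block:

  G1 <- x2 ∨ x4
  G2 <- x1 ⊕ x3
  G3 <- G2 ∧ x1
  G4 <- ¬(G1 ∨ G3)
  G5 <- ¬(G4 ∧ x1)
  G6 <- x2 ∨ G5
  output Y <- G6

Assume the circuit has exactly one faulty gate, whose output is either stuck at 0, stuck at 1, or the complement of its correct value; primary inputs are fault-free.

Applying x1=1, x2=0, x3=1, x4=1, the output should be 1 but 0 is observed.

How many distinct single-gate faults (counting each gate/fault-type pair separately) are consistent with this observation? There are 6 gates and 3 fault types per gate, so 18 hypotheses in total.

Fault-free: G1=1, G2=0, G3=0, G4=0, G5=1, G6=1 → 1. Observed 0.
  G1: stuck-at-0, inverted output ✓; others ✗
  G2: none of the 3 fault types match ✗
  G3: none of the 3 fault types match ✗
  G4: stuck-at-1, inverted output ✓; others ✗
  G5: stuck-at-0, inverted output ✓; others ✗
  G6: stuck-at-0, inverted output ✓; others ✗
Consistent faults: {G1 stuck-at-0, G1 inverted output, G4 stuck-at-1, G4 inverted output, G5 stuck-at-0, G5 inverted output, G6 stuck-at-0, G6 inverted output} — 8 in all.

8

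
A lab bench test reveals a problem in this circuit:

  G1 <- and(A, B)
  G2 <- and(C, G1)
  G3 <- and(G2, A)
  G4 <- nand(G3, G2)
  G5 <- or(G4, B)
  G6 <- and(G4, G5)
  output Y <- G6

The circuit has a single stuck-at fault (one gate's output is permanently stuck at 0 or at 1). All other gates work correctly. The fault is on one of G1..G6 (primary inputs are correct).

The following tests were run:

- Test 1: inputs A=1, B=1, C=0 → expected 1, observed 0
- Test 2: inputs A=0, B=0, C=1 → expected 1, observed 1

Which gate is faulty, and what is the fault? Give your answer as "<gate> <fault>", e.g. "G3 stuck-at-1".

Fault-free values for test 1 (A=1, B=1, C=0): G1=1, G2=0, G3=0, G4=1, G5=1, G6=1, giving Y=1. Observed 0.
Test 1: faults giving observed 0 are {G2 stuck-at-1, G4 stuck-at-0, G5 stuck-at-0, G6 stuck-at-0}.
Test 2 (A=0, B=0, C=1): fault-free G1=0, G2=0, G3=0, G4=1, G5=1, G6=1 → 1; observed 1. Eliminates G4 stuck-at-0, G5 stuck-at-0, G6 stuck-at-0.
Only G2 stuck-at-1 is consistent with every test.

G2 stuck-at-1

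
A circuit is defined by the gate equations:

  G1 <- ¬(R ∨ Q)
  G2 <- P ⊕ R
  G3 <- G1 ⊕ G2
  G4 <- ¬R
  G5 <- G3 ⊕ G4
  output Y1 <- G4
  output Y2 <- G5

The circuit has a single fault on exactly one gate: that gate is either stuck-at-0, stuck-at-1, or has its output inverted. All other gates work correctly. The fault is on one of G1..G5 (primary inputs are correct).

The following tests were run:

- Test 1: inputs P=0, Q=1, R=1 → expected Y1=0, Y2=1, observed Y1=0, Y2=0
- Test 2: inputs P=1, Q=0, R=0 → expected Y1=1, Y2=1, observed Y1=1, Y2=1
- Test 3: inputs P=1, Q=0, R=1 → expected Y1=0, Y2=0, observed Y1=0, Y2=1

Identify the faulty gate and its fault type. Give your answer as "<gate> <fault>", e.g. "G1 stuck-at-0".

Fault-free values for test 1 (P=0, Q=1, R=1): G1=0, G2=1, G3=1, G4=0, G5=1, giving Y1=0, Y2=1. Observed Y1=0, Y2=0.
Test 1: faults giving observed Y1=0, Y2=0 are {G1 stuck-at-1, G1 inverted output, G2 stuck-at-0, G2 inverted output, G3 stuck-at-0, G3 inverted output, G5 stuck-at-0, G5 inverted output}.
Test 2 (P=1, Q=0, R=0): fault-free G1=1, G2=1, G3=0, G4=1, G5=1 → Y1=1, Y2=1; observed Y1=1, Y2=1. Eliminates G1 inverted output, G2 stuck-at-0, G2 inverted output, G3 inverted output, G5 stuck-at-0, G5 inverted output.
Test 3 (P=1, Q=0, R=1): fault-free G1=0, G2=0, G3=0, G4=0, G5=0 → Y1=0, Y2=0; observed Y1=0, Y2=1. Eliminates G3 stuck-at-0.
Only G1 stuck-at-1 is consistent with every test.

G1 stuck-at-1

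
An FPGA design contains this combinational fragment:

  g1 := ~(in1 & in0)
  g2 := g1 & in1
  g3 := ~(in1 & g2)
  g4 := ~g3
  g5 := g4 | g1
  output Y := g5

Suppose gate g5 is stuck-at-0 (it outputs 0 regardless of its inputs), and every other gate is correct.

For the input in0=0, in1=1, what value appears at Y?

Propagate with g5 forced: g1=1, g2=1, g3=0, g4=1, g5=0 [stuck-at-0].
So Y = 0. (Without the fault it would be 1.)

0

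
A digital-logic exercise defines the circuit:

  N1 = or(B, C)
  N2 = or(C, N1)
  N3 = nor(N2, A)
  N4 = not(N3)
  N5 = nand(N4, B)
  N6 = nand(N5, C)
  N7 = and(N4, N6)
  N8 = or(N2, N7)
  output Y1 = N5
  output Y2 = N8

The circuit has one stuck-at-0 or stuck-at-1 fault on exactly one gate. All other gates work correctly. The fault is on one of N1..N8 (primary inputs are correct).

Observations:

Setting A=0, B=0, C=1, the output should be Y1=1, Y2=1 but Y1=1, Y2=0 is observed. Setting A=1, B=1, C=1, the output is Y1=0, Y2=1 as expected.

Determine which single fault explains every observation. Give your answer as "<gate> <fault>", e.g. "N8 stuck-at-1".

Fault-free values for test 1 (A=0, B=0, C=1): N1=1, N2=1, N3=0, N4=1, N5=1, N6=0, N7=0, N8=1, giving Y1=1, Y2=1. Observed Y1=1, Y2=0.
Test 1: faults giving observed Y1=1, Y2=0 are {N2 stuck-at-0, N8 stuck-at-0}.
Test 2 (A=1, B=1, C=1): fault-free N1=1, N2=1, N3=0, N4=1, N5=0, N6=1, N7=1, N8=1 → Y1=0, Y2=1; observed Y1=0, Y2=1. Eliminates N8 stuck-at-0.
Only N2 stuck-at-0 is consistent with every test.

N2 stuck-at-0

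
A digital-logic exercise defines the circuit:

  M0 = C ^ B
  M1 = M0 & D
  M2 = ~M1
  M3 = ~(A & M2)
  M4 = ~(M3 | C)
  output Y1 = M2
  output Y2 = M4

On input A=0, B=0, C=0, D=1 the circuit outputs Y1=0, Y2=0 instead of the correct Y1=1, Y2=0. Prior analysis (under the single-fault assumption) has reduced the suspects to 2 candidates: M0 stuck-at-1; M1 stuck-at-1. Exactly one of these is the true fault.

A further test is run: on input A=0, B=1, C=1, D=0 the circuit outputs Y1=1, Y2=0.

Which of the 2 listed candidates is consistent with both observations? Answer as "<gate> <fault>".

Evaluate each candidate on input A=0, B=1, C=1, D=0:
  M0 stuck-at-1: M0=1 [stuck-at-1], M1=0, M2=1, M3=1, M4=0 → Y1=1, Y2=0 — matches
  M1 stuck-at-1: M0=0, M1=1 [stuck-at-1], M2=0, M3=1, M4=0 → Y1=0, Y2=0 — eliminated
Only M0 stuck-at-1 reproduces the observed Y1=1, Y2=0.

M0 stuck-at-1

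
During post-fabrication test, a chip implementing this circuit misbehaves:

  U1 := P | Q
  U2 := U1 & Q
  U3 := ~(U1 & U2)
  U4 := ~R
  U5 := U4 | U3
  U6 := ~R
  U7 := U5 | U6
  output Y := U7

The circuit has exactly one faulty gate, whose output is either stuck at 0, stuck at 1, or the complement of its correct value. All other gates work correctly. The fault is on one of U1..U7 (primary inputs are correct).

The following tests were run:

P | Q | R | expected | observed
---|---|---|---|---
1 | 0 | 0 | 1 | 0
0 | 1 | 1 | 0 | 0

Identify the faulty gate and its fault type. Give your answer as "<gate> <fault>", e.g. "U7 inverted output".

Fault-free values for test 1 (P=1, Q=0, R=0): U1=1, U2=0, U3=1, U4=1, U5=1, U6=1, U7=1, giving Y=1. Observed 0.
Test 1: faults giving observed 0 are {U7 stuck-at-0, U7 inverted output}.
Test 2 (P=0, Q=1, R=1): fault-free U1=1, U2=1, U3=0, U4=0, U5=0, U6=0, U7=0 → 0; observed 0. Eliminates U7 inverted output.
Only U7 stuck-at-0 is consistent with every test.

U7 stuck-at-0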